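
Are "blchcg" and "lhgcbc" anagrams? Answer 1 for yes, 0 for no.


Strings: "blchcg", "lhgcbc"
Sorted first:  bccghl
Sorted second: bccghl
Sorted forms match => anagrams

1


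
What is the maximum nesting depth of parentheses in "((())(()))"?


Input: "((())(()))"
Tracking depth:
  Position 0 '(': depth becomes 1
  Position 1 '(': depth becomes 2
  Position 2 '(': depth becomes 3
  Position 3 ')': depth becomes 2
  Position 4 ')': depth becomes 1
  Position 5 '(': depth becomes 2
  Position 6 '(': depth becomes 3
  Position 7 ')': depth becomes 2
  Position 8 ')': depth becomes 1
  Position 9 ')': depth becomes 0
Maximum depth reached: 3

3


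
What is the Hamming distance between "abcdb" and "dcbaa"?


Comparing "abcdb" and "dcbaa" position by position:
  Position 0: 'a' vs 'd' => differ
  Position 1: 'b' vs 'c' => differ
  Position 2: 'c' vs 'b' => differ
  Position 3: 'd' vs 'a' => differ
  Position 4: 'b' vs 'a' => differ
Total differences (Hamming distance): 5

5


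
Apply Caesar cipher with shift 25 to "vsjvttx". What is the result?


Caesar cipher: shift "vsjvttx" by 25
  'v' (pos 21) + 25 = pos 20 = 'u'
  's' (pos 18) + 25 = pos 17 = 'r'
  'j' (pos 9) + 25 = pos 8 = 'i'
  'v' (pos 21) + 25 = pos 20 = 'u'
  't' (pos 19) + 25 = pos 18 = 's'
  't' (pos 19) + 25 = pos 18 = 's'
  'x' (pos 23) + 25 = pos 22 = 'w'
Result: uriussw

uriussw


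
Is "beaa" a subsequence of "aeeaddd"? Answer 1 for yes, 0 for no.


Check if "beaa" is a subsequence of "aeeaddd"
Greedy scan:
  Position 0 ('a'): no match needed
  Position 1 ('e'): no match needed
  Position 2 ('e'): no match needed
  Position 3 ('a'): no match needed
  Position 4 ('d'): no match needed
  Position 5 ('d'): no match needed
  Position 6 ('d'): no match needed
Only matched 0/4 characters => not a subsequence

0


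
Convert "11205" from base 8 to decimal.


Input: "11205" in base 8
Positional expansion:
  Digit '1' (value 1) x 8^4 = 4096
  Digit '1' (value 1) x 8^3 = 512
  Digit '2' (value 2) x 8^2 = 128
  Digit '0' (value 0) x 8^1 = 0
  Digit '5' (value 5) x 8^0 = 5
Sum = 4741

4741


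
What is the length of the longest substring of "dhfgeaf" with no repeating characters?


Input: "dhfgeaf"
Sliding window (track last position of each char):
  Position 0 ('d'): window [0,0] length 1 -- new best
  Position 1 ('h'): window [0,1] length 2 -- new best
  Position 2 ('f'): window [0,2] length 3 -- new best
  Position 3 ('g'): window [0,3] length 4 -- new best
  Position 4 ('e'): window [0,4] length 5 -- new best
  Position 5 ('a'): window [0,5] length 6 -- new best
  Position 6 ('f'): repeat (last at 2), move window start to 3
  Position 6 ('f'): window [3,6] length 4
Longest substring with no repeats: "dhfgea" with length 6

6


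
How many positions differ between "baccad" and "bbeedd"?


Comparing "baccad" and "bbeedd" position by position:
  Position 0: 'b' vs 'b' => same
  Position 1: 'a' vs 'b' => DIFFER
  Position 2: 'c' vs 'e' => DIFFER
  Position 3: 'c' vs 'e' => DIFFER
  Position 4: 'a' vs 'd' => DIFFER
  Position 5: 'd' vs 'd' => same
Positions that differ: 4

4


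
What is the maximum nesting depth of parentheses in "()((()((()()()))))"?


Input: "()((()((()()()))))"
Tracking depth:
  Position 0 '(': depth becomes 1
  Position 1 ')': depth becomes 0
  Position 2 '(': depth becomes 1
  Position 3 '(': depth becomes 2
  Position 4 '(': depth becomes 3
  Position 5 ')': depth becomes 2
  Position 6 '(': depth becomes 3
  Position 7 '(': depth becomes 4
  Position 8 '(': depth becomes 5
  Position 9 ')': depth becomes 4
  Position 10 '(': depth becomes 5
  Position 11 ')': depth becomes 4
  Position 12 '(': depth becomes 5
  Position 13 ')': depth becomes 4
  Position 14 ')': depth becomes 3
  Position 15 ')': depth becomes 2
  Position 16 ')': depth becomes 1
  Position 17 ')': depth becomes 0
Maximum depth reached: 5

5


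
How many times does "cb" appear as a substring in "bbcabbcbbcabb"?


Searching for "cb" in "bbcabbcbbcabb"
Scanning each position:
  Position 0: "bb" => no
  Position 1: "bc" => no
  Position 2: "ca" => no
  Position 3: "ab" => no
  Position 4: "bb" => no
  Position 5: "bc" => no
  Position 6: "cb" => MATCH
  Position 7: "bb" => no
  Position 8: "bc" => no
  Position 9: "ca" => no
  Position 10: "ab" => no
  Position 11: "bb" => no
Total occurrences: 1

1


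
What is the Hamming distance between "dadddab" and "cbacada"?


Comparing "dadddab" and "cbacada" position by position:
  Position 0: 'd' vs 'c' => differ
  Position 1: 'a' vs 'b' => differ
  Position 2: 'd' vs 'a' => differ
  Position 3: 'd' vs 'c' => differ
  Position 4: 'd' vs 'a' => differ
  Position 5: 'a' vs 'd' => differ
  Position 6: 'b' vs 'a' => differ
Total differences (Hamming distance): 7

7


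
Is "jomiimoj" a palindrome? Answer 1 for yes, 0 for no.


Input: jomiimoj
Reversed: jomiimoj
  Compare pos 0 ('j') with pos 7 ('j'): match
  Compare pos 1 ('o') with pos 6 ('o'): match
  Compare pos 2 ('m') with pos 5 ('m'): match
  Compare pos 3 ('i') with pos 4 ('i'): match
Result: palindrome

1


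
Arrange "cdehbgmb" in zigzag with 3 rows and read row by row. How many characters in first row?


Zigzag "cdehbgmb" into 3 rows:
Placing characters:
  'c' => row 0
  'd' => row 1
  'e' => row 2
  'h' => row 1
  'b' => row 0
  'g' => row 1
  'm' => row 2
  'b' => row 1
Rows:
  Row 0: "cb"
  Row 1: "dhgb"
  Row 2: "em"
First row length: 2

2


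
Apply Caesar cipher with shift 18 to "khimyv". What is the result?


Caesar cipher: shift "khimyv" by 18
  'k' (pos 10) + 18 = pos 2 = 'c'
  'h' (pos 7) + 18 = pos 25 = 'z'
  'i' (pos 8) + 18 = pos 0 = 'a'
  'm' (pos 12) + 18 = pos 4 = 'e'
  'y' (pos 24) + 18 = pos 16 = 'q'
  'v' (pos 21) + 18 = pos 13 = 'n'
Result: czaeqn

czaeqn


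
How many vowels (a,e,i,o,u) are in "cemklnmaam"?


Input: cemklnmaam
Checking each character:
  'c' at position 0: consonant
  'e' at position 1: vowel (running total: 1)
  'm' at position 2: consonant
  'k' at position 3: consonant
  'l' at position 4: consonant
  'n' at position 5: consonant
  'm' at position 6: consonant
  'a' at position 7: vowel (running total: 2)
  'a' at position 8: vowel (running total: 3)
  'm' at position 9: consonant
Total vowels: 3

3


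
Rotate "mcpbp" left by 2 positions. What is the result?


Input: "mcpbp", rotate left by 2
First 2 characters: "mc"
Remaining characters: "pbp"
Concatenate remaining + first: "pbp" + "mc" = "pbpmc"

pbpmc


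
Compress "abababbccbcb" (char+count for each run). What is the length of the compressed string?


Input: abababbccbcb
Runs:
  'a' x 1 => "a1"
  'b' x 1 => "b1"
  'a' x 1 => "a1"
  'b' x 1 => "b1"
  'a' x 1 => "a1"
  'b' x 2 => "b2"
  'c' x 2 => "c2"
  'b' x 1 => "b1"
  'c' x 1 => "c1"
  'b' x 1 => "b1"
Compressed: "a1b1a1b1a1b2c2b1c1b1"
Compressed length: 20

20


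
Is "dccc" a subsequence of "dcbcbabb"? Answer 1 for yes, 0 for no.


Check if "dccc" is a subsequence of "dcbcbabb"
Greedy scan:
  Position 0 ('d'): matches sub[0] = 'd'
  Position 1 ('c'): matches sub[1] = 'c'
  Position 2 ('b'): no match needed
  Position 3 ('c'): matches sub[2] = 'c'
  Position 4 ('b'): no match needed
  Position 5 ('a'): no match needed
  Position 6 ('b'): no match needed
  Position 7 ('b'): no match needed
Only matched 3/4 characters => not a subsequence

0


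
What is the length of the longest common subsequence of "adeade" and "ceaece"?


LCS of "adeade" and "ceaece"
DP table:
           c    e    a    e    c    e
      0    0    0    0    0    0    0
  a   0    0    0    1    1    1    1
  d   0    0    0    1    1    1    1
  e   0    0    1    1    2    2    2
  a   0    0    1    2    2    2    2
  d   0    0    1    2    2    2    2
  e   0    0    1    2    3    3    3
LCS length = dp[6][6] = 3

3


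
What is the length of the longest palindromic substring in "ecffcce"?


Input: "ecffcce"
Checking substrings for palindromes:
  [1:5] "cffc" (len 4) => palindrome
  [2:4] "ff" (len 2) => palindrome
  [4:6] "cc" (len 2) => palindrome
Longest palindromic substring: "cffc" with length 4

4


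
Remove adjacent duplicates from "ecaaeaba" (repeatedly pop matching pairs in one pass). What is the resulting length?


Input: ecaaeaba
Stack-based adjacent duplicate removal:
  Read 'e': push. Stack: e
  Read 'c': push. Stack: ec
  Read 'a': push. Stack: eca
  Read 'a': matches stack top 'a' => pop. Stack: ec
  Read 'e': push. Stack: ece
  Read 'a': push. Stack: ecea
  Read 'b': push. Stack: eceab
  Read 'a': push. Stack: eceaba
Final stack: "eceaba" (length 6)

6


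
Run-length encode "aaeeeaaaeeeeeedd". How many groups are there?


Input: aaeeeaaaeeeeeedd
Scanning for consecutive runs:
  Group 1: 'a' x 2 (positions 0-1)
  Group 2: 'e' x 3 (positions 2-4)
  Group 3: 'a' x 3 (positions 5-7)
  Group 4: 'e' x 6 (positions 8-13)
  Group 5: 'd' x 2 (positions 14-15)
Total groups: 5

5


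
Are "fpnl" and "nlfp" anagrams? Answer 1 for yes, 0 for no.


Strings: "fpnl", "nlfp"
Sorted first:  flnp
Sorted second: flnp
Sorted forms match => anagrams

1


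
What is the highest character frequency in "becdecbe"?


Input: becdecbe
Character counts:
  'b': 2
  'c': 2
  'd': 1
  'e': 3
Maximum frequency: 3

3


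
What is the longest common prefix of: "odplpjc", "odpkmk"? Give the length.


Words: odplpjc, odpkmk
  Position 0: all 'o' => match
  Position 1: all 'd' => match
  Position 2: all 'p' => match
  Position 3: ('l', 'k') => mismatch, stop
LCP = "odp" (length 3)

3


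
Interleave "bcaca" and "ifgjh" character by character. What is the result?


Interleaving "bcaca" and "ifgjh":
  Position 0: 'b' from first, 'i' from second => "bi"
  Position 1: 'c' from first, 'f' from second => "cf"
  Position 2: 'a' from first, 'g' from second => "ag"
  Position 3: 'c' from first, 'j' from second => "cj"
  Position 4: 'a' from first, 'h' from second => "ah"
Result: bicfagcjah

bicfagcjah


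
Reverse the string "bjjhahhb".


Input: bjjhahhb
Reading characters right to left:
  Position 7: 'b'
  Position 6: 'h'
  Position 5: 'h'
  Position 4: 'a'
  Position 3: 'h'
  Position 2: 'j'
  Position 1: 'j'
  Position 0: 'b'
Reversed: bhhahjjb

bhhahjjb


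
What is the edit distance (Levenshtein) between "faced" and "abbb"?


Computing edit distance: "faced" -> "abbb"
DP table:
           a    b    b    b
      0    1    2    3    4
  f   1    1    2    3    4
  a   2    1    2    3    4
  c   3    2    2    3    4
  e   4    3    3    3    4
  d   5    4    4    4    4
Edit distance = dp[5][4] = 4

4


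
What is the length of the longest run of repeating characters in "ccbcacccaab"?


Input: "ccbcacccaab"
Scanning for longest run:
  Position 1 ('c'): continues run of 'c', length=2
  Position 2 ('b'): new char, reset run to 1
  Position 3 ('c'): new char, reset run to 1
  Position 4 ('a'): new char, reset run to 1
  Position 5 ('c'): new char, reset run to 1
  Position 6 ('c'): continues run of 'c', length=2
  Position 7 ('c'): continues run of 'c', length=3
  Position 8 ('a'): new char, reset run to 1
  Position 9 ('a'): continues run of 'a', length=2
  Position 10 ('b'): new char, reset run to 1
Longest run: 'c' with length 3

3


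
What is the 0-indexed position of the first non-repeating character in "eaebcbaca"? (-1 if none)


Input: eaebcbaca
Character frequencies:
  'a': 3
  'b': 2
  'c': 2
  'e': 2
Scanning left to right for freq == 1:
  Position 0 ('e'): freq=2, skip
  Position 1 ('a'): freq=3, skip
  Position 2 ('e'): freq=2, skip
  Position 3 ('b'): freq=2, skip
  Position 4 ('c'): freq=2, skip
  Position 5 ('b'): freq=2, skip
  Position 6 ('a'): freq=3, skip
  Position 7 ('c'): freq=2, skip
  Position 8 ('a'): freq=3, skip
  No unique character found => answer = -1

-1


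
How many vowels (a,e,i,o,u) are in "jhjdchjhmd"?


Input: jhjdchjhmd
Checking each character:
  'j' at position 0: consonant
  'h' at position 1: consonant
  'j' at position 2: consonant
  'd' at position 3: consonant
  'c' at position 4: consonant
  'h' at position 5: consonant
  'j' at position 6: consonant
  'h' at position 7: consonant
  'm' at position 8: consonant
  'd' at position 9: consonant
Total vowels: 0

0


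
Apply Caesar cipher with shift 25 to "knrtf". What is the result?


Caesar cipher: shift "knrtf" by 25
  'k' (pos 10) + 25 = pos 9 = 'j'
  'n' (pos 13) + 25 = pos 12 = 'm'
  'r' (pos 17) + 25 = pos 16 = 'q'
  't' (pos 19) + 25 = pos 18 = 's'
  'f' (pos 5) + 25 = pos 4 = 'e'
Result: jmqse

jmqse


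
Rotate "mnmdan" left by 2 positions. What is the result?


Input: "mnmdan", rotate left by 2
First 2 characters: "mn"
Remaining characters: "mdan"
Concatenate remaining + first: "mdan" + "mn" = "mdanmn"

mdanmn


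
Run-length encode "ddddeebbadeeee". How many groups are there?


Input: ddddeebbadeeee
Scanning for consecutive runs:
  Group 1: 'd' x 4 (positions 0-3)
  Group 2: 'e' x 2 (positions 4-5)
  Group 3: 'b' x 2 (positions 6-7)
  Group 4: 'a' x 1 (positions 8-8)
  Group 5: 'd' x 1 (positions 9-9)
  Group 6: 'e' x 4 (positions 10-13)
Total groups: 6

6


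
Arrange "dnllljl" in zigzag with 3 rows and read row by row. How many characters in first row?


Zigzag "dnllljl" into 3 rows:
Placing characters:
  'd' => row 0
  'n' => row 1
  'l' => row 2
  'l' => row 1
  'l' => row 0
  'j' => row 1
  'l' => row 2
Rows:
  Row 0: "dl"
  Row 1: "nlj"
  Row 2: "ll"
First row length: 2

2


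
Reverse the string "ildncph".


Input: ildncph
Reading characters right to left:
  Position 6: 'h'
  Position 5: 'p'
  Position 4: 'c'
  Position 3: 'n'
  Position 2: 'd'
  Position 1: 'l'
  Position 0: 'i'
Reversed: hpcndli

hpcndli


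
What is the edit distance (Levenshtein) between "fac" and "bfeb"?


Computing edit distance: "fac" -> "bfeb"
DP table:
           b    f    e    b
      0    1    2    3    4
  f   1    1    1    2    3
  a   2    2    2    2    3
  c   3    3    3    3    3
Edit distance = dp[3][4] = 3

3


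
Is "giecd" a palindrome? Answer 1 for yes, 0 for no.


Input: giecd
Reversed: dceig
  Compare pos 0 ('g') with pos 4 ('d'): MISMATCH
  Compare pos 1 ('i') with pos 3 ('c'): MISMATCH
Result: not a palindrome

0


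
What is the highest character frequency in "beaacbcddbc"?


Input: beaacbcddbc
Character counts:
  'a': 2
  'b': 3
  'c': 3
  'd': 2
  'e': 1
Maximum frequency: 3

3


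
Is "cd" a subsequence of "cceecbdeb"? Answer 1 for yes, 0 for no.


Check if "cd" is a subsequence of "cceecbdeb"
Greedy scan:
  Position 0 ('c'): matches sub[0] = 'c'
  Position 1 ('c'): no match needed
  Position 2 ('e'): no match needed
  Position 3 ('e'): no match needed
  Position 4 ('c'): no match needed
  Position 5 ('b'): no match needed
  Position 6 ('d'): matches sub[1] = 'd'
  Position 7 ('e'): no match needed
  Position 8 ('b'): no match needed
All 2 characters matched => is a subsequence

1


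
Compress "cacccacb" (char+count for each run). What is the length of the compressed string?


Input: cacccacb
Runs:
  'c' x 1 => "c1"
  'a' x 1 => "a1"
  'c' x 3 => "c3"
  'a' x 1 => "a1"
  'c' x 1 => "c1"
  'b' x 1 => "b1"
Compressed: "c1a1c3a1c1b1"
Compressed length: 12

12


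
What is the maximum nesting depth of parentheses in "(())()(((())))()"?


Input: "(())()(((())))()"
Tracking depth:
  Position 0 '(': depth becomes 1
  Position 1 '(': depth becomes 2
  Position 2 ')': depth becomes 1
  Position 3 ')': depth becomes 0
  Position 4 '(': depth becomes 1
  Position 5 ')': depth becomes 0
  Position 6 '(': depth becomes 1
  Position 7 '(': depth becomes 2
  Position 8 '(': depth becomes 3
  Position 9 '(': depth becomes 4
  Position 10 ')': depth becomes 3
  Position 11 ')': depth becomes 2
  Position 12 ')': depth becomes 1
  Position 13 ')': depth becomes 0
  Position 14 '(': depth becomes 1
  Position 15 ')': depth becomes 0
Maximum depth reached: 4

4


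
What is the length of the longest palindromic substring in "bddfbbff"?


Input: "bddfbbff"
Checking substrings for palindromes:
  [3:7] "fbbf" (len 4) => palindrome
  [1:3] "dd" (len 2) => palindrome
  [4:6] "bb" (len 2) => palindrome
  [6:8] "ff" (len 2) => palindrome
Longest palindromic substring: "fbbf" with length 4

4


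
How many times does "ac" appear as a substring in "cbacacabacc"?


Searching for "ac" in "cbacacabacc"
Scanning each position:
  Position 0: "cb" => no
  Position 1: "ba" => no
  Position 2: "ac" => MATCH
  Position 3: "ca" => no
  Position 4: "ac" => MATCH
  Position 5: "ca" => no
  Position 6: "ab" => no
  Position 7: "ba" => no
  Position 8: "ac" => MATCH
  Position 9: "cc" => no
Total occurrences: 3

3


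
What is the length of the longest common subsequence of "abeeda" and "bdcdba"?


LCS of "abeeda" and "bdcdba"
DP table:
           b    d    c    d    b    a
      0    0    0    0    0    0    0
  a   0    0    0    0    0    0    1
  b   0    1    1    1    1    1    1
  e   0    1    1    1    1    1    1
  e   0    1    1    1    1    1    1
  d   0    1    2    2    2    2    2
  a   0    1    2    2    2    2    3
LCS length = dp[6][6] = 3

3


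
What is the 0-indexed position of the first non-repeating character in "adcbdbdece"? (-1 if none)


Input: adcbdbdece
Character frequencies:
  'a': 1
  'b': 2
  'c': 2
  'd': 3
  'e': 2
Scanning left to right for freq == 1:
  Position 0 ('a'): unique! => answer = 0

0


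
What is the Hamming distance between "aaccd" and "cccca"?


Comparing "aaccd" and "cccca" position by position:
  Position 0: 'a' vs 'c' => differ
  Position 1: 'a' vs 'c' => differ
  Position 2: 'c' vs 'c' => same
  Position 3: 'c' vs 'c' => same
  Position 4: 'd' vs 'a' => differ
Total differences (Hamming distance): 3

3


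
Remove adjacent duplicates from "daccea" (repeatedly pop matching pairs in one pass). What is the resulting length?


Input: daccea
Stack-based adjacent duplicate removal:
  Read 'd': push. Stack: d
  Read 'a': push. Stack: da
  Read 'c': push. Stack: dac
  Read 'c': matches stack top 'c' => pop. Stack: da
  Read 'e': push. Stack: dae
  Read 'a': push. Stack: daea
Final stack: "daea" (length 4)

4


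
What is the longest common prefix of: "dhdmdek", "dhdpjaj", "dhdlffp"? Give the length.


Words: dhdmdek, dhdpjaj, dhdlffp
  Position 0: all 'd' => match
  Position 1: all 'h' => match
  Position 2: all 'd' => match
  Position 3: ('m', 'p', 'l') => mismatch, stop
LCP = "dhd" (length 3)

3


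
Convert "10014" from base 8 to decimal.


Input: "10014" in base 8
Positional expansion:
  Digit '1' (value 1) x 8^4 = 4096
  Digit '0' (value 0) x 8^3 = 0
  Digit '0' (value 0) x 8^2 = 0
  Digit '1' (value 1) x 8^1 = 8
  Digit '4' (value 4) x 8^0 = 4
Sum = 4108

4108


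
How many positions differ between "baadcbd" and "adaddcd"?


Comparing "baadcbd" and "adaddcd" position by position:
  Position 0: 'b' vs 'a' => DIFFER
  Position 1: 'a' vs 'd' => DIFFER
  Position 2: 'a' vs 'a' => same
  Position 3: 'd' vs 'd' => same
  Position 4: 'c' vs 'd' => DIFFER
  Position 5: 'b' vs 'c' => DIFFER
  Position 6: 'd' vs 'd' => same
Positions that differ: 4

4


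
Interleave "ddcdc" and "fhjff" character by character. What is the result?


Interleaving "ddcdc" and "fhjff":
  Position 0: 'd' from first, 'f' from second => "df"
  Position 1: 'd' from first, 'h' from second => "dh"
  Position 2: 'c' from first, 'j' from second => "cj"
  Position 3: 'd' from first, 'f' from second => "df"
  Position 4: 'c' from first, 'f' from second => "cf"
Result: dfdhcjdfcf

dfdhcjdfcf


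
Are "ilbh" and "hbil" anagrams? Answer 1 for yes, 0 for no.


Strings: "ilbh", "hbil"
Sorted first:  bhil
Sorted second: bhil
Sorted forms match => anagrams

1


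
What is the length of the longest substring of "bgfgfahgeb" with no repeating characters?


Input: "bgfgfahgeb"
Sliding window (track last position of each char):
  Position 0 ('b'): window [0,0] length 1 -- new best
  Position 1 ('g'): window [0,1] length 2 -- new best
  Position 2 ('f'): window [0,2] length 3 -- new best
  Position 3 ('g'): repeat (last at 1), move window start to 2
  Position 3 ('g'): window [2,3] length 2
  Position 4 ('f'): repeat (last at 2), move window start to 3
  Position 4 ('f'): window [3,4] length 2
  Position 5 ('a'): window [3,5] length 3
  Position 6 ('h'): window [3,6] length 4 -- new best
  Position 7 ('g'): repeat (last at 3), move window start to 4
  Position 7 ('g'): window [4,7] length 4
  Position 8 ('e'): window [4,8] length 5 -- new best
  Position 9 ('b'): window [4,9] length 6 -- new best
Longest substring with no repeats: "fahgeb" with length 6

6


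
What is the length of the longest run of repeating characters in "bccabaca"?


Input: "bccabaca"
Scanning for longest run:
  Position 1 ('c'): new char, reset run to 1
  Position 2 ('c'): continues run of 'c', length=2
  Position 3 ('a'): new char, reset run to 1
  Position 4 ('b'): new char, reset run to 1
  Position 5 ('a'): new char, reset run to 1
  Position 6 ('c'): new char, reset run to 1
  Position 7 ('a'): new char, reset run to 1
Longest run: 'c' with length 2

2


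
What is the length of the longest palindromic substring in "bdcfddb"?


Input: "bdcfddb"
Checking substrings for palindromes:
  [4:6] "dd" (len 2) => palindrome
Longest palindromic substring: "dd" with length 2

2


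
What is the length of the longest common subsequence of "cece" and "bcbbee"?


LCS of "cece" and "bcbbee"
DP table:
           b    c    b    b    e    e
      0    0    0    0    0    0    0
  c   0    0    1    1    1    1    1
  e   0    0    1    1    1    2    2
  c   0    0    1    1    1    2    2
  e   0    0    1    1    1    2    3
LCS length = dp[4][6] = 3

3


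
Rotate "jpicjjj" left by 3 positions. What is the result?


Input: "jpicjjj", rotate left by 3
First 3 characters: "jpi"
Remaining characters: "cjjj"
Concatenate remaining + first: "cjjj" + "jpi" = "cjjjjpi"

cjjjjpi


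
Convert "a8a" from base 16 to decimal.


Input: "a8a" in base 16
Positional expansion:
  Digit 'a' (value 10) x 16^2 = 2560
  Digit '8' (value 8) x 16^1 = 128
  Digit 'a' (value 10) x 16^0 = 10
Sum = 2698

2698


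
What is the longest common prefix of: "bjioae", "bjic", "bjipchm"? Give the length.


Words: bjioae, bjic, bjipchm
  Position 0: all 'b' => match
  Position 1: all 'j' => match
  Position 2: all 'i' => match
  Position 3: ('o', 'c', 'p') => mismatch, stop
LCP = "bji" (length 3)

3


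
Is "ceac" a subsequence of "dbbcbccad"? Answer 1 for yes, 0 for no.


Check if "ceac" is a subsequence of "dbbcbccad"
Greedy scan:
  Position 0 ('d'): no match needed
  Position 1 ('b'): no match needed
  Position 2 ('b'): no match needed
  Position 3 ('c'): matches sub[0] = 'c'
  Position 4 ('b'): no match needed
  Position 5 ('c'): no match needed
  Position 6 ('c'): no match needed
  Position 7 ('a'): no match needed
  Position 8 ('d'): no match needed
Only matched 1/4 characters => not a subsequence

0


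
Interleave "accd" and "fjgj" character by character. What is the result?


Interleaving "accd" and "fjgj":
  Position 0: 'a' from first, 'f' from second => "af"
  Position 1: 'c' from first, 'j' from second => "cj"
  Position 2: 'c' from first, 'g' from second => "cg"
  Position 3: 'd' from first, 'j' from second => "dj"
Result: afcjcgdj

afcjcgdj


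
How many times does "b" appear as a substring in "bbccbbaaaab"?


Searching for "b" in "bbccbbaaaab"
Scanning each position:
  Position 0: "b" => MATCH
  Position 1: "b" => MATCH
  Position 2: "c" => no
  Position 3: "c" => no
  Position 4: "b" => MATCH
  Position 5: "b" => MATCH
  Position 6: "a" => no
  Position 7: "a" => no
  Position 8: "a" => no
  Position 9: "a" => no
  Position 10: "b" => MATCH
Total occurrences: 5

5


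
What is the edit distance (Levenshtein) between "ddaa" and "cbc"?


Computing edit distance: "ddaa" -> "cbc"
DP table:
           c    b    c
      0    1    2    3
  d   1    1    2    3
  d   2    2    2    3
  a   3    3    3    3
  a   4    4    4    4
Edit distance = dp[4][3] = 4

4


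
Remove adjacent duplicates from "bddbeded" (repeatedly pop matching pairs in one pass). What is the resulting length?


Input: bddbeded
Stack-based adjacent duplicate removal:
  Read 'b': push. Stack: b
  Read 'd': push. Stack: bd
  Read 'd': matches stack top 'd' => pop. Stack: b
  Read 'b': matches stack top 'b' => pop. Stack: (empty)
  Read 'e': push. Stack: e
  Read 'd': push. Stack: ed
  Read 'e': push. Stack: ede
  Read 'd': push. Stack: eded
Final stack: "eded" (length 4)

4


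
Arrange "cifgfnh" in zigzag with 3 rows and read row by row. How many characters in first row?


Zigzag "cifgfnh" into 3 rows:
Placing characters:
  'c' => row 0
  'i' => row 1
  'f' => row 2
  'g' => row 1
  'f' => row 0
  'n' => row 1
  'h' => row 2
Rows:
  Row 0: "cf"
  Row 1: "ign"
  Row 2: "fh"
First row length: 2

2


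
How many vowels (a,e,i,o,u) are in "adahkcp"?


Input: adahkcp
Checking each character:
  'a' at position 0: vowel (running total: 1)
  'd' at position 1: consonant
  'a' at position 2: vowel (running total: 2)
  'h' at position 3: consonant
  'k' at position 4: consonant
  'c' at position 5: consonant
  'p' at position 6: consonant
Total vowels: 2

2


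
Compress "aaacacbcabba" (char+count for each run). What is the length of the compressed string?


Input: aaacacbcabba
Runs:
  'a' x 3 => "a3"
  'c' x 1 => "c1"
  'a' x 1 => "a1"
  'c' x 1 => "c1"
  'b' x 1 => "b1"
  'c' x 1 => "c1"
  'a' x 1 => "a1"
  'b' x 2 => "b2"
  'a' x 1 => "a1"
Compressed: "a3c1a1c1b1c1a1b2a1"
Compressed length: 18

18


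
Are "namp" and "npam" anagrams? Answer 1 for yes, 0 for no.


Strings: "namp", "npam"
Sorted first:  amnp
Sorted second: amnp
Sorted forms match => anagrams

1


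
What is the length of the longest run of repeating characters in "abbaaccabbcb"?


Input: "abbaaccabbcb"
Scanning for longest run:
  Position 1 ('b'): new char, reset run to 1
  Position 2 ('b'): continues run of 'b', length=2
  Position 3 ('a'): new char, reset run to 1
  Position 4 ('a'): continues run of 'a', length=2
  Position 5 ('c'): new char, reset run to 1
  Position 6 ('c'): continues run of 'c', length=2
  Position 7 ('a'): new char, reset run to 1
  Position 8 ('b'): new char, reset run to 1
  Position 9 ('b'): continues run of 'b', length=2
  Position 10 ('c'): new char, reset run to 1
  Position 11 ('b'): new char, reset run to 1
Longest run: 'b' with length 2

2


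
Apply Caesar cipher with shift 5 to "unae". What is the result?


Caesar cipher: shift "unae" by 5
  'u' (pos 20) + 5 = pos 25 = 'z'
  'n' (pos 13) + 5 = pos 18 = 's'
  'a' (pos 0) + 5 = pos 5 = 'f'
  'e' (pos 4) + 5 = pos 9 = 'j'
Result: zsfj

zsfj


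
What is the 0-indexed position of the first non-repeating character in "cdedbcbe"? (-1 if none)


Input: cdedbcbe
Character frequencies:
  'b': 2
  'c': 2
  'd': 2
  'e': 2
Scanning left to right for freq == 1:
  Position 0 ('c'): freq=2, skip
  Position 1 ('d'): freq=2, skip
  Position 2 ('e'): freq=2, skip
  Position 3 ('d'): freq=2, skip
  Position 4 ('b'): freq=2, skip
  Position 5 ('c'): freq=2, skip
  Position 6 ('b'): freq=2, skip
  Position 7 ('e'): freq=2, skip
  No unique character found => answer = -1

-1


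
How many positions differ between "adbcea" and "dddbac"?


Comparing "adbcea" and "dddbac" position by position:
  Position 0: 'a' vs 'd' => DIFFER
  Position 1: 'd' vs 'd' => same
  Position 2: 'b' vs 'd' => DIFFER
  Position 3: 'c' vs 'b' => DIFFER
  Position 4: 'e' vs 'a' => DIFFER
  Position 5: 'a' vs 'c' => DIFFER
Positions that differ: 5

5


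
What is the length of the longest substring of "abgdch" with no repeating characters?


Input: "abgdch"
Sliding window (track last position of each char):
  Position 0 ('a'): window [0,0] length 1 -- new best
  Position 1 ('b'): window [0,1] length 2 -- new best
  Position 2 ('g'): window [0,2] length 3 -- new best
  Position 3 ('d'): window [0,3] length 4 -- new best
  Position 4 ('c'): window [0,4] length 5 -- new best
  Position 5 ('h'): window [0,5] length 6 -- new best
Longest substring with no repeats: "abgdch" with length 6

6


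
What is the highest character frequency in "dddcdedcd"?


Input: dddcdedcd
Character counts:
  'c': 2
  'd': 6
  'e': 1
Maximum frequency: 6

6


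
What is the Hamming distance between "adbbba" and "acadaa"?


Comparing "adbbba" and "acadaa" position by position:
  Position 0: 'a' vs 'a' => same
  Position 1: 'd' vs 'c' => differ
  Position 2: 'b' vs 'a' => differ
  Position 3: 'b' vs 'd' => differ
  Position 4: 'b' vs 'a' => differ
  Position 5: 'a' vs 'a' => same
Total differences (Hamming distance): 4

4


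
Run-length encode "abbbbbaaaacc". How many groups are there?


Input: abbbbbaaaacc
Scanning for consecutive runs:
  Group 1: 'a' x 1 (positions 0-0)
  Group 2: 'b' x 5 (positions 1-5)
  Group 3: 'a' x 4 (positions 6-9)
  Group 4: 'c' x 2 (positions 10-11)
Total groups: 4

4


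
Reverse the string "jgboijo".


Input: jgboijo
Reading characters right to left:
  Position 6: 'o'
  Position 5: 'j'
  Position 4: 'i'
  Position 3: 'o'
  Position 2: 'b'
  Position 1: 'g'
  Position 0: 'j'
Reversed: ojiobgj

ojiobgj


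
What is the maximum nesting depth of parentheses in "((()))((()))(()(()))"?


Input: "((()))((()))(()(()))"
Tracking depth:
  Position 0 '(': depth becomes 1
  Position 1 '(': depth becomes 2
  Position 2 '(': depth becomes 3
  Position 3 ')': depth becomes 2
  Position 4 ')': depth becomes 1
  Position 5 ')': depth becomes 0
  Position 6 '(': depth becomes 1
  Position 7 '(': depth becomes 2
  Position 8 '(': depth becomes 3
  Position 9 ')': depth becomes 2
  Position 10 ')': depth becomes 1
  Position 11 ')': depth becomes 0
  Position 12 '(': depth becomes 1
  Position 13 '(': depth becomes 2
  Position 14 ')': depth becomes 1
  Position 15 '(': depth becomes 2
  Position 16 '(': depth becomes 3
  Position 17 ')': depth becomes 2
  Position 18 ')': depth becomes 1
  Position 19 ')': depth becomes 0
Maximum depth reached: 3

3


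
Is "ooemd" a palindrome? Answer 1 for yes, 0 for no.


Input: ooemd
Reversed: dmeoo
  Compare pos 0 ('o') with pos 4 ('d'): MISMATCH
  Compare pos 1 ('o') with pos 3 ('m'): MISMATCH
Result: not a palindrome

0


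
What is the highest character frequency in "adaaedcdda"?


Input: adaaedcdda
Character counts:
  'a': 4
  'c': 1
  'd': 4
  'e': 1
Maximum frequency: 4

4


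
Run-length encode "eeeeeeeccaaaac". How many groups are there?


Input: eeeeeeeccaaaac
Scanning for consecutive runs:
  Group 1: 'e' x 7 (positions 0-6)
  Group 2: 'c' x 2 (positions 7-8)
  Group 3: 'a' x 4 (positions 9-12)
  Group 4: 'c' x 1 (positions 13-13)
Total groups: 4

4


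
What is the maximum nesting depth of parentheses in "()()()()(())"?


Input: "()()()()(())"
Tracking depth:
  Position 0 '(': depth becomes 1
  Position 1 ')': depth becomes 0
  Position 2 '(': depth becomes 1
  Position 3 ')': depth becomes 0
  Position 4 '(': depth becomes 1
  Position 5 ')': depth becomes 0
  Position 6 '(': depth becomes 1
  Position 7 ')': depth becomes 0
  Position 8 '(': depth becomes 1
  Position 9 '(': depth becomes 2
  Position 10 ')': depth becomes 1
  Position 11 ')': depth becomes 0
Maximum depth reached: 2

2


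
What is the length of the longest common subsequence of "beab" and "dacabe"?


LCS of "beab" and "dacabe"
DP table:
           d    a    c    a    b    e
      0    0    0    0    0    0    0
  b   0    0    0    0    0    1    1
  e   0    0    0    0    0    1    2
  a   0    0    1    1    1    1    2
  b   0    0    1    1    1    2    2
LCS length = dp[4][6] = 2

2


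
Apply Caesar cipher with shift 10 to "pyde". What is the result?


Caesar cipher: shift "pyde" by 10
  'p' (pos 15) + 10 = pos 25 = 'z'
  'y' (pos 24) + 10 = pos 8 = 'i'
  'd' (pos 3) + 10 = pos 13 = 'n'
  'e' (pos 4) + 10 = pos 14 = 'o'
Result: zino

zino


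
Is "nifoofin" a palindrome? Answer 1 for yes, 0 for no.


Input: nifoofin
Reversed: nifoofin
  Compare pos 0 ('n') with pos 7 ('n'): match
  Compare pos 1 ('i') with pos 6 ('i'): match
  Compare pos 2 ('f') with pos 5 ('f'): match
  Compare pos 3 ('o') with pos 4 ('o'): match
Result: palindrome

1


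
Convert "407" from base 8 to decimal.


Input: "407" in base 8
Positional expansion:
  Digit '4' (value 4) x 8^2 = 256
  Digit '0' (value 0) x 8^1 = 0
  Digit '7' (value 7) x 8^0 = 7
Sum = 263

263


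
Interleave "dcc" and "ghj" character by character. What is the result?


Interleaving "dcc" and "ghj":
  Position 0: 'd' from first, 'g' from second => "dg"
  Position 1: 'c' from first, 'h' from second => "ch"
  Position 2: 'c' from first, 'j' from second => "cj"
Result: dgchcj

dgchcj


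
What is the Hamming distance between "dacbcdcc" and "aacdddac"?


Comparing "dacbcdcc" and "aacdddac" position by position:
  Position 0: 'd' vs 'a' => differ
  Position 1: 'a' vs 'a' => same
  Position 2: 'c' vs 'c' => same
  Position 3: 'b' vs 'd' => differ
  Position 4: 'c' vs 'd' => differ
  Position 5: 'd' vs 'd' => same
  Position 6: 'c' vs 'a' => differ
  Position 7: 'c' vs 'c' => same
Total differences (Hamming distance): 4

4


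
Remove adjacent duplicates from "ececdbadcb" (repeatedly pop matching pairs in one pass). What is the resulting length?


Input: ececdbadcb
Stack-based adjacent duplicate removal:
  Read 'e': push. Stack: e
  Read 'c': push. Stack: ec
  Read 'e': push. Stack: ece
  Read 'c': push. Stack: ecec
  Read 'd': push. Stack: ececd
  Read 'b': push. Stack: ececdb
  Read 'a': push. Stack: ececdba
  Read 'd': push. Stack: ececdbad
  Read 'c': push. Stack: ececdbadc
  Read 'b': push. Stack: ececdbadcb
Final stack: "ececdbadcb" (length 10)

10


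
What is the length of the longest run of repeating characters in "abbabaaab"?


Input: "abbabaaab"
Scanning for longest run:
  Position 1 ('b'): new char, reset run to 1
  Position 2 ('b'): continues run of 'b', length=2
  Position 3 ('a'): new char, reset run to 1
  Position 4 ('b'): new char, reset run to 1
  Position 5 ('a'): new char, reset run to 1
  Position 6 ('a'): continues run of 'a', length=2
  Position 7 ('a'): continues run of 'a', length=3
  Position 8 ('b'): new char, reset run to 1
Longest run: 'a' with length 3

3


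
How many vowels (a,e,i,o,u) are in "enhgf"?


Input: enhgf
Checking each character:
  'e' at position 0: vowel (running total: 1)
  'n' at position 1: consonant
  'h' at position 2: consonant
  'g' at position 3: consonant
  'f' at position 4: consonant
Total vowels: 1

1


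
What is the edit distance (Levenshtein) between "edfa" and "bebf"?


Computing edit distance: "edfa" -> "bebf"
DP table:
           b    e    b    f
      0    1    2    3    4
  e   1    1    1    2    3
  d   2    2    2    2    3
  f   3    3    3    3    2
  a   4    4    4    4    3
Edit distance = dp[4][4] = 3

3


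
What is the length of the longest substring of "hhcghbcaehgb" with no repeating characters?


Input: "hhcghbcaehgb"
Sliding window (track last position of each char):
  Position 0 ('h'): window [0,0] length 1 -- new best
  Position 1 ('h'): repeat (last at 0), move window start to 1
  Position 1 ('h'): window [1,1] length 1
  Position 2 ('c'): window [1,2] length 2 -- new best
  Position 3 ('g'): window [1,3] length 3 -- new best
  Position 4 ('h'): repeat (last at 1), move window start to 2
  Position 4 ('h'): window [2,4] length 3
  Position 5 ('b'): window [2,5] length 4 -- new best
  Position 6 ('c'): repeat (last at 2), move window start to 3
  Position 6 ('c'): window [3,6] length 4
  Position 7 ('a'): window [3,7] length 5 -- new best
  Position 8 ('e'): window [3,8] length 6 -- new best
  Position 9 ('h'): repeat (last at 4), move window start to 5
  Position 9 ('h'): window [5,9] length 5
  Position 10 ('g'): window [5,10] length 6
  Position 11 ('b'): repeat (last at 5), move window start to 6
  Position 11 ('b'): window [6,11] length 6
Longest substring with no repeats: "ghbcae" with length 6

6


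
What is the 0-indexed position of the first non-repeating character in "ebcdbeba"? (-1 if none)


Input: ebcdbeba
Character frequencies:
  'a': 1
  'b': 3
  'c': 1
  'd': 1
  'e': 2
Scanning left to right for freq == 1:
  Position 0 ('e'): freq=2, skip
  Position 1 ('b'): freq=3, skip
  Position 2 ('c'): unique! => answer = 2

2


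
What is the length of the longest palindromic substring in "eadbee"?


Input: "eadbee"
Checking substrings for palindromes:
  [4:6] "ee" (len 2) => palindrome
Longest palindromic substring: "ee" with length 2

2


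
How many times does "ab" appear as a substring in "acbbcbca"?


Searching for "ab" in "acbbcbca"
Scanning each position:
  Position 0: "ac" => no
  Position 1: "cb" => no
  Position 2: "bb" => no
  Position 3: "bc" => no
  Position 4: "cb" => no
  Position 5: "bc" => no
  Position 6: "ca" => no
Total occurrences: 0

0


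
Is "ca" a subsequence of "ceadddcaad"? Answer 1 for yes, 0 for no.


Check if "ca" is a subsequence of "ceadddcaad"
Greedy scan:
  Position 0 ('c'): matches sub[0] = 'c'
  Position 1 ('e'): no match needed
  Position 2 ('a'): matches sub[1] = 'a'
  Position 3 ('d'): no match needed
  Position 4 ('d'): no match needed
  Position 5 ('d'): no match needed
  Position 6 ('c'): no match needed
  Position 7 ('a'): no match needed
  Position 8 ('a'): no match needed
  Position 9 ('d'): no match needed
All 2 characters matched => is a subsequence

1


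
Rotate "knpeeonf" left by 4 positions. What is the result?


Input: "knpeeonf", rotate left by 4
First 4 characters: "knpe"
Remaining characters: "eonf"
Concatenate remaining + first: "eonf" + "knpe" = "eonfknpe"

eonfknpe


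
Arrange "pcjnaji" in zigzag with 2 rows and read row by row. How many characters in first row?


Zigzag "pcjnaji" into 2 rows:
Placing characters:
  'p' => row 0
  'c' => row 1
  'j' => row 0
  'n' => row 1
  'a' => row 0
  'j' => row 1
  'i' => row 0
Rows:
  Row 0: "pjai"
  Row 1: "cnj"
First row length: 4

4


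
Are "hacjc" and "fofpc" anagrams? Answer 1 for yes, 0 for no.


Strings: "hacjc", "fofpc"
Sorted first:  acchj
Sorted second: cffop
Differ at position 0: 'a' vs 'c' => not anagrams

0


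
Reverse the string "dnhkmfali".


Input: dnhkmfali
Reading characters right to left:
  Position 8: 'i'
  Position 7: 'l'
  Position 6: 'a'
  Position 5: 'f'
  Position 4: 'm'
  Position 3: 'k'
  Position 2: 'h'
  Position 1: 'n'
  Position 0: 'd'
Reversed: ilafmkhnd

ilafmkhnd


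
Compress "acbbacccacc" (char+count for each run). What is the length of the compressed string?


Input: acbbacccacc
Runs:
  'a' x 1 => "a1"
  'c' x 1 => "c1"
  'b' x 2 => "b2"
  'a' x 1 => "a1"
  'c' x 3 => "c3"
  'a' x 1 => "a1"
  'c' x 2 => "c2"
Compressed: "a1c1b2a1c3a1c2"
Compressed length: 14

14


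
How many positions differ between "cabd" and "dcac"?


Comparing "cabd" and "dcac" position by position:
  Position 0: 'c' vs 'd' => DIFFER
  Position 1: 'a' vs 'c' => DIFFER
  Position 2: 'b' vs 'a' => DIFFER
  Position 3: 'd' vs 'c' => DIFFER
Positions that differ: 4

4


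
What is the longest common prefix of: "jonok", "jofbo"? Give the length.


Words: jonok, jofbo
  Position 0: all 'j' => match
  Position 1: all 'o' => match
  Position 2: ('n', 'f') => mismatch, stop
LCP = "jo" (length 2)

2


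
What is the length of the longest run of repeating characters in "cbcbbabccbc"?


Input: "cbcbbabccbc"
Scanning for longest run:
  Position 1 ('b'): new char, reset run to 1
  Position 2 ('c'): new char, reset run to 1
  Position 3 ('b'): new char, reset run to 1
  Position 4 ('b'): continues run of 'b', length=2
  Position 5 ('a'): new char, reset run to 1
  Position 6 ('b'): new char, reset run to 1
  Position 7 ('c'): new char, reset run to 1
  Position 8 ('c'): continues run of 'c', length=2
  Position 9 ('b'): new char, reset run to 1
  Position 10 ('c'): new char, reset run to 1
Longest run: 'b' with length 2

2


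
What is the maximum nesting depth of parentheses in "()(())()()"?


Input: "()(())()()"
Tracking depth:
  Position 0 '(': depth becomes 1
  Position 1 ')': depth becomes 0
  Position 2 '(': depth becomes 1
  Position 3 '(': depth becomes 2
  Position 4 ')': depth becomes 1
  Position 5 ')': depth becomes 0
  Position 6 '(': depth becomes 1
  Position 7 ')': depth becomes 0
  Position 8 '(': depth becomes 1
  Position 9 ')': depth becomes 0
Maximum depth reached: 2

2
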